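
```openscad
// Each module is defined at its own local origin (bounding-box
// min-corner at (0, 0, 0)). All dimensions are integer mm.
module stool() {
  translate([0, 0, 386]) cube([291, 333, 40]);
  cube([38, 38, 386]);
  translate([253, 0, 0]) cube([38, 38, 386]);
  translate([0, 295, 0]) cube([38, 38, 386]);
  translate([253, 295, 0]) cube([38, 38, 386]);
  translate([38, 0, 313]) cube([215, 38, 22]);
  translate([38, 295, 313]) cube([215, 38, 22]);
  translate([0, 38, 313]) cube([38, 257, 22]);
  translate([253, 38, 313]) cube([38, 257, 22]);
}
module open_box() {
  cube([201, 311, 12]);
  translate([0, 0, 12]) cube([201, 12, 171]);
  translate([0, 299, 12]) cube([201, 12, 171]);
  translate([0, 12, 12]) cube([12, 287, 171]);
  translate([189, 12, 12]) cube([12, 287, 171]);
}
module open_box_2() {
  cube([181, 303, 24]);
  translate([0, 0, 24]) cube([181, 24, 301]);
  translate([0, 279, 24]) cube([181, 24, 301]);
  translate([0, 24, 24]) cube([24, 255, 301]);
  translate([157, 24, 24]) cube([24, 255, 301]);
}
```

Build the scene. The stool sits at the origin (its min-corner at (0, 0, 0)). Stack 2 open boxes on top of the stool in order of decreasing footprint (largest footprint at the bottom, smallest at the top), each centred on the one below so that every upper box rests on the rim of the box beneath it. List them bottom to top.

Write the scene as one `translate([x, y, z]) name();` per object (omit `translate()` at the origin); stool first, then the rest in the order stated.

stool();
translate([45, 11, 426]) open_box();
translate([55, 15, 609]) open_box_2();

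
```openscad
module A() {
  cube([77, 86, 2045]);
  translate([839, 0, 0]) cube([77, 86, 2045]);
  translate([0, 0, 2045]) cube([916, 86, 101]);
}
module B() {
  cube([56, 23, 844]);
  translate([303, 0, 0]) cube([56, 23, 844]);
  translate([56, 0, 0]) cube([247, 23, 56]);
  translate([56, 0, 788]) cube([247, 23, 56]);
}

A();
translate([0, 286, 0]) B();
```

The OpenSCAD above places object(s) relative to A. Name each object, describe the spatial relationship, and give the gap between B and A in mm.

The picture frame's nearest face is 200 mm from the door frame's +y face.

A is a door frame. B is a picture frame. The picture frame is on the floor beside the door frame on its +y side. The gap between the picture frame and the door frame is 200 mm.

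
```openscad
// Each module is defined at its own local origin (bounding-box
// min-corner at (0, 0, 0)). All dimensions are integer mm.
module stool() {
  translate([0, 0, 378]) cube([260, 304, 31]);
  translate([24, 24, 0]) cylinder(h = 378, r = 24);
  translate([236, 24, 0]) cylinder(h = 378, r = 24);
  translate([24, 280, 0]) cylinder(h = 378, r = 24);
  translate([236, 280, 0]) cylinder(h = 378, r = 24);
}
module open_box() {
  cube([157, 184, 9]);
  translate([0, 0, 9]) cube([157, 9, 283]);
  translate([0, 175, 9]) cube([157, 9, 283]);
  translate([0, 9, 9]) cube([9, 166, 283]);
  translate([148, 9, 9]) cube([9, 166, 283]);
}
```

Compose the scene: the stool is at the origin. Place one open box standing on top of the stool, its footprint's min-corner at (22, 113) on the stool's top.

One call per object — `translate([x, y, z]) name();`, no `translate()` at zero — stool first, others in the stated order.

stool();
translate([22, 113, 409]) open_box();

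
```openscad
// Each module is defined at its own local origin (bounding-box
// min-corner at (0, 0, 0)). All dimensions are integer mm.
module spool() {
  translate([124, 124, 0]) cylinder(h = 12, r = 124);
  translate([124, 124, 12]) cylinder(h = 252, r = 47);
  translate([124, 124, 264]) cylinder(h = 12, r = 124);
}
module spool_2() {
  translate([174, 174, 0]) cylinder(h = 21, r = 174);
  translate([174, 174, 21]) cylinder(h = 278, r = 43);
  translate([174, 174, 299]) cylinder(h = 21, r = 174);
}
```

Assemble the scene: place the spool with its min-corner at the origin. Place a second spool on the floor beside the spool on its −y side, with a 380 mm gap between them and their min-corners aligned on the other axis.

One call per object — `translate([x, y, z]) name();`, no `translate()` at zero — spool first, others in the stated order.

spool();
translate([0, -728, 0]) spool_2();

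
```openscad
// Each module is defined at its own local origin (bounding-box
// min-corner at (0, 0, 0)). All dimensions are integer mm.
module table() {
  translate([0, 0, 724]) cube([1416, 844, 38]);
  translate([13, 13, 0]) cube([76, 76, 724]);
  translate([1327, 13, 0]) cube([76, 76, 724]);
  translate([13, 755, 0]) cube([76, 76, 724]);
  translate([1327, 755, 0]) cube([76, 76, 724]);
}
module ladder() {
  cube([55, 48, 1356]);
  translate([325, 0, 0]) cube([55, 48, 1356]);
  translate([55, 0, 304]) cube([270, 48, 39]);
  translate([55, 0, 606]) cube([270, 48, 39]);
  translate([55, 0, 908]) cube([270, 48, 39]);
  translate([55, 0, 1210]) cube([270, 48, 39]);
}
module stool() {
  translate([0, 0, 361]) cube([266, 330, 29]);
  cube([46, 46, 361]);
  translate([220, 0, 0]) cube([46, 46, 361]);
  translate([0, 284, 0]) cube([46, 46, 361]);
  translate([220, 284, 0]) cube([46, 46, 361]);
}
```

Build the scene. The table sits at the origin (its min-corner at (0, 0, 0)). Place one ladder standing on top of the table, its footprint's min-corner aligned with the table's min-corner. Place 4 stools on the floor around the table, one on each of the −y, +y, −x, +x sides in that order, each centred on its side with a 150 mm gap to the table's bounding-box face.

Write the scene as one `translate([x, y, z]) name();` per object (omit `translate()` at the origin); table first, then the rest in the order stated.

table();
translate([0, 0, 762]) ladder();
translate([575, -480, 0]) stool();
translate([575, 994, 0]) stool();
translate([-416, 257, 0]) stool();
translate([1566, 257, 0]) stool();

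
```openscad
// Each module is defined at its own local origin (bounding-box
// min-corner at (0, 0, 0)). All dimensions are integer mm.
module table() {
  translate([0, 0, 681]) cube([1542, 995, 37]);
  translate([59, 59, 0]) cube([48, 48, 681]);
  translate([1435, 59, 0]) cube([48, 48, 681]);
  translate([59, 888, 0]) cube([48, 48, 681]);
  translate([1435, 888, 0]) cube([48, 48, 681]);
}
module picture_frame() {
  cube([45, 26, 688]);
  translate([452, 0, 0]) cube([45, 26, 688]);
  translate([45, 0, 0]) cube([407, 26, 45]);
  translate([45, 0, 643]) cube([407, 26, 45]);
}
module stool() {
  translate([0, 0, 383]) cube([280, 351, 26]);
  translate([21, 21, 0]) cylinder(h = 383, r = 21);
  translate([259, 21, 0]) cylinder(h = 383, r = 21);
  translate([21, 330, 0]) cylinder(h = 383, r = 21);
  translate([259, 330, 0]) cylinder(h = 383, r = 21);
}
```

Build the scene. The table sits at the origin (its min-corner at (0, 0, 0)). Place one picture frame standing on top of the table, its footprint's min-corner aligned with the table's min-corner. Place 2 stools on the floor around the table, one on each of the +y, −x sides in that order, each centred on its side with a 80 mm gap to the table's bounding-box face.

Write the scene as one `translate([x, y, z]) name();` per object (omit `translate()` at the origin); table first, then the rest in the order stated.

table();
translate([0, 0, 718]) picture_frame();
translate([631, 1075, 0]) stool();
translate([-360, 322, 0]) stool();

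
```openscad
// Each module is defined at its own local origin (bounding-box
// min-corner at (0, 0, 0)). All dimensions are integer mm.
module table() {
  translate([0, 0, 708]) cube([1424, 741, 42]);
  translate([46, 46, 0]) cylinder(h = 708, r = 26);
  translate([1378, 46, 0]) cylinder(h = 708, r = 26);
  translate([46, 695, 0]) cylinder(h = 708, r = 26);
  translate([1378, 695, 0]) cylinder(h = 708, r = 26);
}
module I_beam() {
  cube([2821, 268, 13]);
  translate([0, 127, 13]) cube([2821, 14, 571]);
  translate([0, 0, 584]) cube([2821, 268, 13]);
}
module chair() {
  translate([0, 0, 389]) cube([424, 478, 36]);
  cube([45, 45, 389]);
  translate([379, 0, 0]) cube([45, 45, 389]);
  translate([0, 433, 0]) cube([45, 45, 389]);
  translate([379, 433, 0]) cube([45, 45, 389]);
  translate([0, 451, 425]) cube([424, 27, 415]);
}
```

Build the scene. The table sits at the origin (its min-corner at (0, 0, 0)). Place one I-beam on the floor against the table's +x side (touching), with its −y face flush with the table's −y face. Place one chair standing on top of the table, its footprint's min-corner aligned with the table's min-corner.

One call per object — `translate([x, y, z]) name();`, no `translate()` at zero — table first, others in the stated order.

table();
translate([1424, 0, 0]) I_beam();
translate([0, 0, 750]) chair();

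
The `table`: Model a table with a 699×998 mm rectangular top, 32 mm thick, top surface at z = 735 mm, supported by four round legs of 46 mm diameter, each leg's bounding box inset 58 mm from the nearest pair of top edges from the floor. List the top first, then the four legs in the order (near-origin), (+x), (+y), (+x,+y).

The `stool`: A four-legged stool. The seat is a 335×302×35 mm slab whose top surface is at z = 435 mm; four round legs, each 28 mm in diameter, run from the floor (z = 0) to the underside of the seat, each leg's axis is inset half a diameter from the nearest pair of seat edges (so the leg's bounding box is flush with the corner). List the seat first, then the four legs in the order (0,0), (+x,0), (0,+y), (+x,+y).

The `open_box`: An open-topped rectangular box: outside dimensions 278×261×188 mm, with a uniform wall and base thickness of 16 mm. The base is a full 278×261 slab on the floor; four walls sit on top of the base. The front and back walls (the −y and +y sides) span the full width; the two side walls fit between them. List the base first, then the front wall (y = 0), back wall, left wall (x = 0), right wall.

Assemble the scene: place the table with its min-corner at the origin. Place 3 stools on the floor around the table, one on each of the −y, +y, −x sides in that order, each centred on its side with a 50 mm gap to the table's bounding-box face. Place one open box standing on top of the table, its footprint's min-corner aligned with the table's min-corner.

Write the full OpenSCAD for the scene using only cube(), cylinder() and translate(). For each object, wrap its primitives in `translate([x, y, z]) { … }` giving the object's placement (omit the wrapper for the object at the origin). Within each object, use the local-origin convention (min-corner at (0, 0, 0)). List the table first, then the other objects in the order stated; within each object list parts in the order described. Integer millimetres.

translate([0, 0, 703]) cube([699, 998, 32]);
translate([81, 81, 0]) cylinder(h = 703, r = 23);
translate([618, 81, 0]) cylinder(h = 703, r = 23);
translate([81, 917, 0]) cylinder(h = 703, r = 23);
translate([618, 917, 0]) cylinder(h = 703, r = 23);
translate([182, -352, 0]) {
  translate([0, 0, 400]) cube([335, 302, 35]);
  translate([14, 14, 0]) cylinder(h = 400, r = 14);
  translate([321, 14, 0]) cylinder(h = 400, r = 14);
  translate([14, 288, 0]) cylinder(h = 400, r = 14);
  translate([321, 288, 0]) cylinder(h = 400, r = 14);
}
translate([182, 1048, 0]) {
  translate([0, 0, 400]) cube([335, 302, 35]);
  translate([14, 14, 0]) cylinder(h = 400, r = 14);
  translate([321, 14, 0]) cylinder(h = 400, r = 14);
  translate([14, 288, 0]) cylinder(h = 400, r = 14);
  translate([321, 288, 0]) cylinder(h = 400, r = 14);
}
translate([-385, 348, 0]) {
  translate([0, 0, 400]) cube([335, 302, 35]);
  translate([14, 14, 0]) cylinder(h = 400, r = 14);
  translate([321, 14, 0]) cylinder(h = 400, r = 14);
  translate([14, 288, 0]) cylinder(h = 400, r = 14);
  translate([321, 288, 0]) cylinder(h = 400, r = 14);
}
translate([0, 0, 735]) {
  cube([278, 261, 16]);
  translate([0, 0, 16]) cube([278, 16, 172]);
  translate([0, 245, 16]) cube([278, 16, 172]);
  translate([0, 16, 16]) cube([16, 229, 172]);
  translate([262, 16, 16]) cube([16, 229, 172]);
}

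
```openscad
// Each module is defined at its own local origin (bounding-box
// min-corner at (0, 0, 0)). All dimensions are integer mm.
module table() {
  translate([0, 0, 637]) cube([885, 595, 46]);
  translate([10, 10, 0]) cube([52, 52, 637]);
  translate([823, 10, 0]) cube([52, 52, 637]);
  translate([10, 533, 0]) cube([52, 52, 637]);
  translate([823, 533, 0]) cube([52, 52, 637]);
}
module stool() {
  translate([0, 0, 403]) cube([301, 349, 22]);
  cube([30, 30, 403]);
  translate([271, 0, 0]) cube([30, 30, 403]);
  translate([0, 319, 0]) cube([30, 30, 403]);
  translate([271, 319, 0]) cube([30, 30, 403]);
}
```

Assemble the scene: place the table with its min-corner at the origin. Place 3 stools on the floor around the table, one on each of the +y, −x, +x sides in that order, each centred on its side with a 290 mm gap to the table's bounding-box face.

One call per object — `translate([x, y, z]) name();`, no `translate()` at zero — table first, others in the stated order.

table();
translate([292, 885, 0]) stool();
translate([-591, 123, 0]) stool();
translate([1175, 123, 0]) stool();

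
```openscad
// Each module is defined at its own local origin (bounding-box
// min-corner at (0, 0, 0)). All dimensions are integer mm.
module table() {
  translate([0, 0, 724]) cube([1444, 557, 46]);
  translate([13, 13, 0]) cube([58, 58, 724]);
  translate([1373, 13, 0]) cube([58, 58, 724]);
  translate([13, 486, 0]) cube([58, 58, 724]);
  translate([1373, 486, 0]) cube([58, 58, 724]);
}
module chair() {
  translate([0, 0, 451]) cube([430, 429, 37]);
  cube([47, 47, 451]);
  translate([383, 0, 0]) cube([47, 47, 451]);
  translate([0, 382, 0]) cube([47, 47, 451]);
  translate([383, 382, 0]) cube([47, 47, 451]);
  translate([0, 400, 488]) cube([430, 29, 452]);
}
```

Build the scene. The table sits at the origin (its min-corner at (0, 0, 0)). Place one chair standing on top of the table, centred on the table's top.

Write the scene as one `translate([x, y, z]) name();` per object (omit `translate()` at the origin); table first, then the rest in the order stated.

table();
translate([507, 64, 770]) chair();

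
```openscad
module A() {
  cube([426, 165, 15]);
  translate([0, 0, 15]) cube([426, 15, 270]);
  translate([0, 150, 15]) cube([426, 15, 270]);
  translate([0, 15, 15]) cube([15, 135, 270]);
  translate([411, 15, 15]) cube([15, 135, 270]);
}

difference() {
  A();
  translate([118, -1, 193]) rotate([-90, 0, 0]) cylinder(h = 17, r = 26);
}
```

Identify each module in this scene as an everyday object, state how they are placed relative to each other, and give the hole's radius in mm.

A is an open box. The open box has a circular hole through its front wall. The hole's radius is 26 mm.

The subtracted cylinder has r = 26 mm.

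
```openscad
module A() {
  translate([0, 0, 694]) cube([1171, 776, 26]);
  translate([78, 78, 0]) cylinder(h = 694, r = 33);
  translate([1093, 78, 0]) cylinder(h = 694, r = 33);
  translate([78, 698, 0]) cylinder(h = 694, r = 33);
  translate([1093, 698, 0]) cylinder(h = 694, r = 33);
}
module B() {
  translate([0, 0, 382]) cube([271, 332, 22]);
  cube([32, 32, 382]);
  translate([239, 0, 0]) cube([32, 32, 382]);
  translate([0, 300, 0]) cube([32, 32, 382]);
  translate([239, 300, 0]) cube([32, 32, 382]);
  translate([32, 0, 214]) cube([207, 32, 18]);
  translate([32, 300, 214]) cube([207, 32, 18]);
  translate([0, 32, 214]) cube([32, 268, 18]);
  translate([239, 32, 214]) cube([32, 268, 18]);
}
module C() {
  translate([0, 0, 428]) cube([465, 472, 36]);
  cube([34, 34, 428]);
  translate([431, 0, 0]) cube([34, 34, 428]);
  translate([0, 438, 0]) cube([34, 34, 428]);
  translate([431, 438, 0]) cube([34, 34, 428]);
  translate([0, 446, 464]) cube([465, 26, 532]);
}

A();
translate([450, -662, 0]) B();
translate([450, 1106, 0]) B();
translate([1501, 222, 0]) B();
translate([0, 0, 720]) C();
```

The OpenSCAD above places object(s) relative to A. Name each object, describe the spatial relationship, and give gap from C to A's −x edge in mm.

The chair's min-x is at 0; the table's min-x is 0; gap = 0 mm.

A is a table. B is a stool. C is a chair. Three stools sit around the table at the −y, +y, +x sides. The chair is on top of the table. The gap from the chair to the table's −x edge is 0 mm.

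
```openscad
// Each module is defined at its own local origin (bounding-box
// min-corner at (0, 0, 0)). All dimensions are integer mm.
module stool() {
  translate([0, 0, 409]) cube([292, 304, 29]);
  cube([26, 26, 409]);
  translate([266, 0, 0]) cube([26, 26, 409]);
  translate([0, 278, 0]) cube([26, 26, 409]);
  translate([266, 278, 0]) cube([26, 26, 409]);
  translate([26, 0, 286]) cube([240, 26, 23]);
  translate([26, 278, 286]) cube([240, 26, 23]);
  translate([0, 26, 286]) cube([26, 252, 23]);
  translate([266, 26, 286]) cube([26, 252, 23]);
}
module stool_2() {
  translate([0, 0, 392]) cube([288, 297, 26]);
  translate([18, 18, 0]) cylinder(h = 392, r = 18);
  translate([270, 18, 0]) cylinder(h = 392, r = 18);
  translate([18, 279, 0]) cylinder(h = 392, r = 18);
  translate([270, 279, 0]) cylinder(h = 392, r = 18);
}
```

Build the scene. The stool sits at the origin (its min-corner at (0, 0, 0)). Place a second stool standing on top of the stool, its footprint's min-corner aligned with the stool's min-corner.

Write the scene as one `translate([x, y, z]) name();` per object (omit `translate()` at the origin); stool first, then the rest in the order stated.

stool();
translate([0, 0, 438]) stool_2();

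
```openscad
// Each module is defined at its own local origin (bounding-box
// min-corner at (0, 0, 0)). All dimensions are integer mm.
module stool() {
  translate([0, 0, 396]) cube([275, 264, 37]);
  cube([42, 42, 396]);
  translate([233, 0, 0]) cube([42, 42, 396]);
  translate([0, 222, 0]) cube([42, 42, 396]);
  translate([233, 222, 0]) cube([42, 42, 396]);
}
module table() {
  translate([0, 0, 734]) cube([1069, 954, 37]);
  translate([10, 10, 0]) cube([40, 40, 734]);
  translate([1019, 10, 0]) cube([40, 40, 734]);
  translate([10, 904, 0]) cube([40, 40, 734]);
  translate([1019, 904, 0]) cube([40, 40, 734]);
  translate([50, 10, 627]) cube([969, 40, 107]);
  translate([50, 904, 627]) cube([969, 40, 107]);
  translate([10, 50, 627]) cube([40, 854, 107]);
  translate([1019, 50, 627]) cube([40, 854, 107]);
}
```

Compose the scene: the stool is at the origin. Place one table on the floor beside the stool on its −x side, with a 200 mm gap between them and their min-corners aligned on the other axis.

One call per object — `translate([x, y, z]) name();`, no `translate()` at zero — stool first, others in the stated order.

stool();
translate([-1269, 0, 0]) table();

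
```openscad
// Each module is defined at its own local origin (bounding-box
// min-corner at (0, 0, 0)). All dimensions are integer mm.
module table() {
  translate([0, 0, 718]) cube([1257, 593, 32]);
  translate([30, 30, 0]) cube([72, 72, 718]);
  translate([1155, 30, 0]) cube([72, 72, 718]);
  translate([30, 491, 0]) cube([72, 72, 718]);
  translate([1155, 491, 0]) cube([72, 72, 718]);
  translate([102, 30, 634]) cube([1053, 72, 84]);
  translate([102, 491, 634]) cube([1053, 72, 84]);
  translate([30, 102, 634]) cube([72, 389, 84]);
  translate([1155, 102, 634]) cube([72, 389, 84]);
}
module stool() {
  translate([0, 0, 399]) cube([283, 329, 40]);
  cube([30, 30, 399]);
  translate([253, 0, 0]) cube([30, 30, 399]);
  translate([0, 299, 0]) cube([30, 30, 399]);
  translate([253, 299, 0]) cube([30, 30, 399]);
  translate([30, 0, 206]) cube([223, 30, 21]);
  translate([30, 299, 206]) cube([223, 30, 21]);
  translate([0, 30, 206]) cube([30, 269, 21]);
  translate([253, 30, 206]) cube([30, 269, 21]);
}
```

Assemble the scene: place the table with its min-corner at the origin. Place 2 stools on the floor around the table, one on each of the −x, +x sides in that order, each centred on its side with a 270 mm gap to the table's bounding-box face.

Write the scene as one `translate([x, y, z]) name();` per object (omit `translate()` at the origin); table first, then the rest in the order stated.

table();
translate([-553, 132, 0]) stool();
translate([1527, 132, 0]) stool();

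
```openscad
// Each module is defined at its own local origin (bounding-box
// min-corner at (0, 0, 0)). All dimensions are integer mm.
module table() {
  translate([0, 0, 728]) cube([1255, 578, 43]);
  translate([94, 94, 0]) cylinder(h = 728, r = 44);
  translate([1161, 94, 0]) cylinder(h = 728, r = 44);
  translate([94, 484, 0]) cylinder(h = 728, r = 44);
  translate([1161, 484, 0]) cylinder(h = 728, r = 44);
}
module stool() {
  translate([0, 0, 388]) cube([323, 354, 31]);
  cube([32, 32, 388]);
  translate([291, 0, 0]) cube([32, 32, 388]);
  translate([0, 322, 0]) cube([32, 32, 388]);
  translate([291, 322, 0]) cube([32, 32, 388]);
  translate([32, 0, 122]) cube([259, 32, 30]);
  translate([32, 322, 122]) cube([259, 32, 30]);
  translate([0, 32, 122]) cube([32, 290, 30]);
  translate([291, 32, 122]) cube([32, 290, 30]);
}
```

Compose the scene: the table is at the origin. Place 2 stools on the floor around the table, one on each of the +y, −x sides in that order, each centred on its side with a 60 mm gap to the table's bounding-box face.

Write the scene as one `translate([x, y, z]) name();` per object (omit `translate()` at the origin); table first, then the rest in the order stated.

table();
translate([466, 638, 0]) stool();
translate([-383, 112, 0]) stool();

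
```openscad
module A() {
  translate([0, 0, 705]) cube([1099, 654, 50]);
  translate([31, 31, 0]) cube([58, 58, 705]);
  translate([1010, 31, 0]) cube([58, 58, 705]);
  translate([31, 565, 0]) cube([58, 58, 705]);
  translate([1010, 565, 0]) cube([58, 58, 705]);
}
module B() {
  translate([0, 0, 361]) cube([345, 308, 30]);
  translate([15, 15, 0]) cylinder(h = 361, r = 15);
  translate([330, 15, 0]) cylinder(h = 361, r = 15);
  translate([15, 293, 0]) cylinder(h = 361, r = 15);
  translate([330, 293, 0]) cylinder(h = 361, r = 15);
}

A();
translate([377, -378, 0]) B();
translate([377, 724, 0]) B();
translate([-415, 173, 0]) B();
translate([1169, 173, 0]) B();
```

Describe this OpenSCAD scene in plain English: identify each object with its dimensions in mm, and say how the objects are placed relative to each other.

A is a rectangular dining table. The top is 1099×654×50 mm with its upper surface at z = 755 mm. It stands on four 58×58 mm square legs, each inset 31 mm from the nearest pair of top edges, running from the floor to the underside of the top.

B is a simple wooden stool: a rectangular seat 345 mm (x) by 308 mm (y), 30 mm thick, top face at z = 391 mm, on four round legs, each 30 mm in diameter. The legs rest on z = 0, each leg's axis is inset half a diameter from the nearest pair of seat edges (so the leg's bounding box is flush with the corner).

Four stools sit around the table at the −y, +y, −x, +x sides.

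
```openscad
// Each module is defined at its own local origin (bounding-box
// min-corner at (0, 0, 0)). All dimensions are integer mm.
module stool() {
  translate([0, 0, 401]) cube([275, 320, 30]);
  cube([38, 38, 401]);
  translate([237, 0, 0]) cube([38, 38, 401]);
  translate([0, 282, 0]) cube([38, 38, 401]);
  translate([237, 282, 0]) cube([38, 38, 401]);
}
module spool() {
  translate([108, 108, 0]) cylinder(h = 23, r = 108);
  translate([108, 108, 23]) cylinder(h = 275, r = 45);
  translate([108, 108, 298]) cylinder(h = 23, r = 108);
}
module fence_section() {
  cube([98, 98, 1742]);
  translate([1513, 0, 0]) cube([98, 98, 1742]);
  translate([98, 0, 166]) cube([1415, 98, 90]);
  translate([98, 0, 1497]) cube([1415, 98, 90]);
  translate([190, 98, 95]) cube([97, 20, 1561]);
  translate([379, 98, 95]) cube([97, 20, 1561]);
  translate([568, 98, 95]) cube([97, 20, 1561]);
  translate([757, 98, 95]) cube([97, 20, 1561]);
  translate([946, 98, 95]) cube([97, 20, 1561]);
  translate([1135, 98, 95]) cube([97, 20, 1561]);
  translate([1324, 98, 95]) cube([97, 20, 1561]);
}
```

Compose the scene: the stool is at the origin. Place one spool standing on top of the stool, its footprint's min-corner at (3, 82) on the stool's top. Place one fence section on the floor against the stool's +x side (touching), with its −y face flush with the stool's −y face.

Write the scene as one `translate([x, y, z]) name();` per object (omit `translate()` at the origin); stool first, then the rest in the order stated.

stool();
translate([3, 82, 431]) spool();
translate([275, 0, 0]) fence_section();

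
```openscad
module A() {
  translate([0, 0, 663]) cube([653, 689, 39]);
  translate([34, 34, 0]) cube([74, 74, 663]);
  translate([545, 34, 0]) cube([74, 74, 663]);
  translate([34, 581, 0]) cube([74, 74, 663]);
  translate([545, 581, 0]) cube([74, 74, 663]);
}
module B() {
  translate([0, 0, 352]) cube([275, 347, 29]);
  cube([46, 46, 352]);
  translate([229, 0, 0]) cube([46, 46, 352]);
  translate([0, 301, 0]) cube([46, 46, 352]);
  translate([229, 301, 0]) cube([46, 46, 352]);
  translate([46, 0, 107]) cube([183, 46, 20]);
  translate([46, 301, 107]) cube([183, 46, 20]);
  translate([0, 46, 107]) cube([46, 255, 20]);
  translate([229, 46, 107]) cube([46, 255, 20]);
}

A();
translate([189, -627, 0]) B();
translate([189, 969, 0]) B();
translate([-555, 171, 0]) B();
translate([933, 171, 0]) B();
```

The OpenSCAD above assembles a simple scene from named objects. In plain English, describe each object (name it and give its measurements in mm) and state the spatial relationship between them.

A is a table: top 653 mm (x) × 689 mm (y), 39 mm thick, upper face at z = 702 mm, on four 74×74 mm square legs, each inset 34 mm from the nearest pair of top edges, running from z = 0 to the bottom of the top.

B is a simple wooden stool: a rectangular seat 275 mm (x) by 347 mm (y), 29 mm thick, top face at z = 381 mm, on four square legs, each 46×46 mm in cross-section. The legs rest on z = 0, each flush with a corner of the seat. Four stretchers, 46 mm wide and 20 mm tall, connect adjacent legs with their undersides at z = 107 mm, each running between the inner faces of the legs it joins and aligned with the legs' outer faces on the other axis.

Four stools sit around the table at the −y, +y, −x, +x sides.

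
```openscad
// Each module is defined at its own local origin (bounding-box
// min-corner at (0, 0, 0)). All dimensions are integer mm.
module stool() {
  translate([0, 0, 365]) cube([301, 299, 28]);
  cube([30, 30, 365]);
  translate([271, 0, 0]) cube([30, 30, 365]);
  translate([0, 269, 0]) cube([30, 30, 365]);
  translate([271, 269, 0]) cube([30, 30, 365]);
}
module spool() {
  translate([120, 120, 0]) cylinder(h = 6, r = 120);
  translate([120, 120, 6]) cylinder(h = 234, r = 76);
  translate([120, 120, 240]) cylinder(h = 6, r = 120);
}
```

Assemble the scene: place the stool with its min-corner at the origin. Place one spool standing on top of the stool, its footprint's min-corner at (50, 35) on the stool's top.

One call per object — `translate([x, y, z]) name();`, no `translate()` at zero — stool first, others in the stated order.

stool();
translate([50, 35, 393]) spool();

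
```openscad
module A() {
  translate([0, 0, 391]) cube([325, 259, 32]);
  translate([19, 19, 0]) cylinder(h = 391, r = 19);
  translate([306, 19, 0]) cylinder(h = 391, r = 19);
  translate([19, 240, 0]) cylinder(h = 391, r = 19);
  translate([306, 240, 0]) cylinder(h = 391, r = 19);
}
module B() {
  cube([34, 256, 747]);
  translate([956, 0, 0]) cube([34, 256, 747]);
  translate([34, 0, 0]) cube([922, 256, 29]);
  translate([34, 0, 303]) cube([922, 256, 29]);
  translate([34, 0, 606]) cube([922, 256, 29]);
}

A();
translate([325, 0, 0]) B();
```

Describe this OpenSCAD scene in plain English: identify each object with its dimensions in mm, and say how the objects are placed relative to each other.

A is a four-legged stool. The seat is a 325×259×32 mm slab whose top surface is at z = 423 mm; four round legs, each 38 mm in diameter, run from the floor (z = 0) to the underside of the seat, each leg's axis is inset half a diameter from the nearest pair of seat edges (so the leg's bounding box is flush with the corner).

B is a bookshelf 990 mm wide overall, 256 mm deep and 747 mm tall. The two sides are 34 mm thick vertical panels. 3 horizontal shelves of 29 mm thickness span between the inner faces of the sides; the lowest shelf sits on the floor and shelves are stacked with a clear vertical gap of 274 mm between each pair.

The bookshelf is against the stool's +x side, with their −y faces flush.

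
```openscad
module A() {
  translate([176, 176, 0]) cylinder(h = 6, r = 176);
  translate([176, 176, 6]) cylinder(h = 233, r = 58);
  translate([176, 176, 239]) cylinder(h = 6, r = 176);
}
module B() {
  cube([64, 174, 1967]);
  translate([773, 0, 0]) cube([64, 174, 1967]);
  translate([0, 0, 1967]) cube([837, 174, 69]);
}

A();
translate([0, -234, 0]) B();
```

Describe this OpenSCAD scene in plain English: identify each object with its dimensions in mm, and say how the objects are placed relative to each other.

A is a spool: two coaxial disc flanges of radius 176 mm and thickness 6 mm, joined by a core cylinder of radius 58 mm and height 233 mm. The lower flange rests on z = 0 and the three cylinders share a vertical axis.

B is a rectangular door frame: two vertical jambs of 64×174 mm section, 1967 mm tall, with a clear opening 709 mm wide between their inner faces. A header 69 mm tall and 174 mm deep lies on top of the jambs and spans the full outside width.

The door frame is on the floor beside the spool on its −y side.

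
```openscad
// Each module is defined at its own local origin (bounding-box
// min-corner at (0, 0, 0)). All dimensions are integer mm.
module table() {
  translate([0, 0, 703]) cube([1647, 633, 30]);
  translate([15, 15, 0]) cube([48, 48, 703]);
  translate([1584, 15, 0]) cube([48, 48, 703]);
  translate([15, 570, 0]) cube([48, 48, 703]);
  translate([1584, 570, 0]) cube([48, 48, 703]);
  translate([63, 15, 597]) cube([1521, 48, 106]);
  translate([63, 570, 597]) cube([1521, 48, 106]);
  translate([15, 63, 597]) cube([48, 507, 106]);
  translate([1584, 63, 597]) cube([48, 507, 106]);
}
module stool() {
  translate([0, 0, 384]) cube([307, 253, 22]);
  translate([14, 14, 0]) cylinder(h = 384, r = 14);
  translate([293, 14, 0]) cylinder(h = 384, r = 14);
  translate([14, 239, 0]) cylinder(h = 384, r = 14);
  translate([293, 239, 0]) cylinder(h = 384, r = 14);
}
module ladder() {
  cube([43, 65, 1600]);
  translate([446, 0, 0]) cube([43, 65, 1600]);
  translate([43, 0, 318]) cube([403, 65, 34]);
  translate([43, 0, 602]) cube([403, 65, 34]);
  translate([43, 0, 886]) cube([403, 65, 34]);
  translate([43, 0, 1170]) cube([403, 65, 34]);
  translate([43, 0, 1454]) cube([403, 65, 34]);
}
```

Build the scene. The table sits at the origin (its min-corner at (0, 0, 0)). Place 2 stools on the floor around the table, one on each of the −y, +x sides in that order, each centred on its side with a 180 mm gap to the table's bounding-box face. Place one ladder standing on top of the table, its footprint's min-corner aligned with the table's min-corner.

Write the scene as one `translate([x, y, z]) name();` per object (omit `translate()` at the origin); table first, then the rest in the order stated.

table();
translate([670, -433, 0]) stool();
translate([1827, 190, 0]) stool();
translate([0, 0, 733]) ladder();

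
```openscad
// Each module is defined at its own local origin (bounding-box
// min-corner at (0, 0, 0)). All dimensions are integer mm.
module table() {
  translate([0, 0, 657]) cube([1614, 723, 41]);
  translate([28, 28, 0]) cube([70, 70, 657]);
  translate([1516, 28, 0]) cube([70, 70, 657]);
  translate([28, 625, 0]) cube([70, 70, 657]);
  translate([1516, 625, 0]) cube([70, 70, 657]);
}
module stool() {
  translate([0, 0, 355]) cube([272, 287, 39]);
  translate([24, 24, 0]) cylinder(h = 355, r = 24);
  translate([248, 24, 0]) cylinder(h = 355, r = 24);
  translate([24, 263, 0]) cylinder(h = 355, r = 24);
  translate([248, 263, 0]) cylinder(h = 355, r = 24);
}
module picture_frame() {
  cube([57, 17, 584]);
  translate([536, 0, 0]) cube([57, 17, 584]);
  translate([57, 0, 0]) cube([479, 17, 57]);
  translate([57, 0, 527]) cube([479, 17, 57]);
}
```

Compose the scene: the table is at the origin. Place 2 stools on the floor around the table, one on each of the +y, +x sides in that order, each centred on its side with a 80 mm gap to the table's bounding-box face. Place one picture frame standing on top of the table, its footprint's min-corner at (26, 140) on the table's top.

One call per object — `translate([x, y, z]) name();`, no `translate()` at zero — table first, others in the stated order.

table();
translate([671, 803, 0]) stool();
translate([1694, 218, 0]) stool();
translate([26, 140, 698]) picture_frame();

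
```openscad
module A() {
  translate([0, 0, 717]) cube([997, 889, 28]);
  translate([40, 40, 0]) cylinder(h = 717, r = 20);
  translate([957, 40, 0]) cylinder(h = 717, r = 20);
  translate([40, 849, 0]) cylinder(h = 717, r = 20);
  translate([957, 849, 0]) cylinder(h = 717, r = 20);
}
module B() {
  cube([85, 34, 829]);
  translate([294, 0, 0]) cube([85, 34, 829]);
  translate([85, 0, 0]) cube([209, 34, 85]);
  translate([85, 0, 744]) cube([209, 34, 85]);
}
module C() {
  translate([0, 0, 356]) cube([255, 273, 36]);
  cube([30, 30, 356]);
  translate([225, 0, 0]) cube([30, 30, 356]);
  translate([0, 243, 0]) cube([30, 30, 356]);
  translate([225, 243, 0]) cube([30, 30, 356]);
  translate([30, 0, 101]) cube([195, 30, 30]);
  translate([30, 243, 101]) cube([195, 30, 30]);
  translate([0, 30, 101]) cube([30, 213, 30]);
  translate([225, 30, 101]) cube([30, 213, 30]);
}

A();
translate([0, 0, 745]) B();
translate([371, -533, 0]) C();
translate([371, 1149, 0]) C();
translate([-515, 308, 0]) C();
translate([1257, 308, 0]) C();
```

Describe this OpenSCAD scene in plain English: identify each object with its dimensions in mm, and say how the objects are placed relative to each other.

A is a table with a 997×889 mm rectangular top, 28 mm thick, top surface at z = 745 mm, supported by four round legs of 40 mm diameter, each leg's bounding box inset 20 mm from the nearest pair of top edges, running from the floor.

B is a rectangular picture frame lying in the x–z plane (depth along y). The opening is 209 mm wide (x) by 659 mm tall (z), surrounded by a border 85 mm wide on all four sides. The frame is 34 mm deep and is made of two full-height vertical stiles with two horizontal rails fitted between them.

C is a simple wooden stool: a rectangular seat 255 mm (x) by 273 mm (y), 36 mm thick, top face at z = 392 mm, on four square legs, each 30×30 mm in cross-section. The legs rest on z = 0, each flush with a corner of the seat. Four stretchers, 30 mm wide and 30 mm tall, connect adjacent legs with their undersides at z = 101 mm, each running between the inner faces of the legs it joins and aligned with the legs' outer faces on the other axis.

The picture frame is on top of the table. Four stools sit around the table at the −y, +y, −x, +x sides.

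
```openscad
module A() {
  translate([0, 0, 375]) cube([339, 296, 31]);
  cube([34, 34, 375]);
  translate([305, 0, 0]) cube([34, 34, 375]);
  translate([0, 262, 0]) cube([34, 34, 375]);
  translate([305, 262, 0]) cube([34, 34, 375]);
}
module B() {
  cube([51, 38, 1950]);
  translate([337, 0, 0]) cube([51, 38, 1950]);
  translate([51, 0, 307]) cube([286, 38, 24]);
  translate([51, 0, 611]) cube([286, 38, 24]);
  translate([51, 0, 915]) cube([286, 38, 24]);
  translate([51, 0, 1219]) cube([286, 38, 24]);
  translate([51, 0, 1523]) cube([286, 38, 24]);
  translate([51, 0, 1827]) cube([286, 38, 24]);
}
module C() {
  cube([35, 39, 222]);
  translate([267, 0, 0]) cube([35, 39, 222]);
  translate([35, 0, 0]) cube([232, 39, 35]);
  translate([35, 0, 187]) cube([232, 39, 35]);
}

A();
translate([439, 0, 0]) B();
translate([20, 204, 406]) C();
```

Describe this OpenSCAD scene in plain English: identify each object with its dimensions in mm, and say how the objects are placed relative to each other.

A is a four-legged stool. The seat is a 339×296×31 mm slab whose top surface is at z = 406 mm; four square legs, each 34×34 mm in cross-section, run from the floor (z = 0) to the underside of the seat, each flush with a corner of the seat.

B is a straight ladder. Two 51×38 mm vertical rails, 1950 mm tall, stand 388 mm apart (outside-to-outside) with their front faces coplanar on the −y side. 6 rungs, each 38 mm deep and 24 mm tall, span between the inner faces of the rails, front faces flush with the rails. The lowest rung's underside is at z = 307 mm and rungs are spaced 304 mm apart (underside to underside).

C is a picture frame with a 232×152 mm rectangular opening (x by z) and a uniform 35 mm border on every side. Frame depth is 39 mm along y. It is built from two vertical stiles running the full outside height and two horizontal rails spanning the gap between the stiles.

The ladder is on the floor beside the stool on its +x side. The picture frame is on top of the stool.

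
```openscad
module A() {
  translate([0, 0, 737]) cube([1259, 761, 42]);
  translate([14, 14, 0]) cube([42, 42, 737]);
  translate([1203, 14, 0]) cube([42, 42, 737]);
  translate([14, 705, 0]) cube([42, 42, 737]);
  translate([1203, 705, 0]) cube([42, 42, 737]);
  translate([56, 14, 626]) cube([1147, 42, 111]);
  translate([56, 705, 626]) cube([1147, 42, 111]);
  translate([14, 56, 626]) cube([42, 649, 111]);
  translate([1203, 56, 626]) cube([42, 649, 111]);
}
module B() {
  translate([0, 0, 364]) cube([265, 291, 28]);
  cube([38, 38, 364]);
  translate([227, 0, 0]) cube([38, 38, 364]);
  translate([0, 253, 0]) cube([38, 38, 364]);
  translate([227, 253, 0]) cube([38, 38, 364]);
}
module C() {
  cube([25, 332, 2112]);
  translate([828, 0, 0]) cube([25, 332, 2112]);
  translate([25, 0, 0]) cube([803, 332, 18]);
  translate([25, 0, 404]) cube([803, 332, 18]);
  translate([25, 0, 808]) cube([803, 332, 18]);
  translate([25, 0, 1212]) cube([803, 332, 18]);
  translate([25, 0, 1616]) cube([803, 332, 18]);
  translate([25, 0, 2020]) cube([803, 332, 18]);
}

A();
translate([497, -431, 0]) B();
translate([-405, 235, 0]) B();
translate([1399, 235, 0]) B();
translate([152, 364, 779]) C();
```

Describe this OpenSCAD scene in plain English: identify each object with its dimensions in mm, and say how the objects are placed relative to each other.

A is a table: top 1259 mm (x) × 761 mm (y), 42 mm thick, upper face at z = 779 mm, on four 42×42 mm square legs, each inset 14 mm from the nearest pair of top edges, running from z = 0 to the bottom of the top. Four apron rails, 42 mm thick and 111 mm tall, run between adjacent legs with their top edges flush with the underside of the top and their outer faces flush with the legs' outer faces.

B is a four-legged stool. The seat is a 265×291×28 mm slab whose top surface is at z = 392 mm; four square legs, each 38×38 mm in cross-section, run from the floor (z = 0) to the underside of the seat, each flush with a corner of the seat.

C is an open bookshelf. Two side panels, each 25 mm thick, 332 mm deep and 2112 mm tall, stand 853 mm apart (outside-to-outside). Between them sit 6 shelves, each 18 mm thick and 332 mm deep, spanning the full gap between the sides. The bottom shelf rests on the floor (its underside at z = 0) and the clear gap between one shelf's top and the next shelf's underside is 386 mm.

Three stools sit around the table at the −y, −x, +x sides. The bookshelf is on top of the table.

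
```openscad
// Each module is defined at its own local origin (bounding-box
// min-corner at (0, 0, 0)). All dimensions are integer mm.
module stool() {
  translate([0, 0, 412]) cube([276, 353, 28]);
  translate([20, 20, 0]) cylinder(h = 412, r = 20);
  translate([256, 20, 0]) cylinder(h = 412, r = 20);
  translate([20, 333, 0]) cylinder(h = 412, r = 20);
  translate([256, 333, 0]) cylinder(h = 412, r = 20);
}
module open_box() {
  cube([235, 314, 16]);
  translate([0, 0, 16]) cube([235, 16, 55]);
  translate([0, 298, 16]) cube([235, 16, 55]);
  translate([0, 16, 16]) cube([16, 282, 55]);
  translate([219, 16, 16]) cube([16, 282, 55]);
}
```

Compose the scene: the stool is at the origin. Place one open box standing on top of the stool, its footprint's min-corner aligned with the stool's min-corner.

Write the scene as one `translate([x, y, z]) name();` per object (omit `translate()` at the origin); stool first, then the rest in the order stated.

stool();
translate([0, 0, 440]) open_box();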